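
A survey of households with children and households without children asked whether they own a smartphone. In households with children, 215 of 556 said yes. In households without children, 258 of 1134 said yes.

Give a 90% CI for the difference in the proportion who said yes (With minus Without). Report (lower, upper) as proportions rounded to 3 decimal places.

First, p̂₁ = 215/556 = 0.3867; p̂₂ = 258/1134 = 0.2275.
The two standard errors are √(0.3867×0.6133/556) = 0.02065 and √(0.2275×0.7725/1134) = 0.01245.
Because the samples are independent, SE_diff = √(0.02065² + 0.01245²) = 0.02411.
Using z* = 1.645 for 90%, ME = 1.645 × 0.02411 = 0.03966.
p̂₁ − p̂₂ = 0.1592; interval 0.1592 ± 0.03966 gives (0.120, 0.199).

(0.120, 0.199)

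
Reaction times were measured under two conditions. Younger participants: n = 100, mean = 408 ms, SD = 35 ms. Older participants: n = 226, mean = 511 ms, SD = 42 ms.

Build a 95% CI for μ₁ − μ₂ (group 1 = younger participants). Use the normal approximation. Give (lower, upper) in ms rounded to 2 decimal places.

(-111.78, -94.22)

SE₁ = s₁/√n₁ = 35/√100 = 3.5000; SE₂ = 42/√226 = 2.7938.
Independent samples, unequal variances: SE_diff = √(SE₁² + SE₂²) = √(12.25 + 7.80531844) = 4.4783.
z* = 1.960, so margin of error = 1.960 × 4.4783 = 8.7775.
Difference in means = 408 − 511 = -103.0000.
-103.0000 ± 8.7775 → (-111.78, -94.22).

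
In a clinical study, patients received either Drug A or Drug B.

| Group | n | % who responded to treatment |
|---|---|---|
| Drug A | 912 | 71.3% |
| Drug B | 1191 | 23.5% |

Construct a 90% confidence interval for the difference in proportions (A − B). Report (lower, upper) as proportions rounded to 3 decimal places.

(0.446, 0.510)

Each SE is √(p̂(1−p̂)/n): √(0.7130·0.2870/912) = 0.01498 and √(0.2350·0.7650/1191) = 0.01229.
SE(p̂₁ − p̂₂) = √(SE₁² + SE₂²) = √(0.0002244004 + 0.0001510441) = 0.01938, since the two samples are independent.
At 90% confidence z* = 1.645; margin = 1.645 × 0.01938 = 0.03188.
The difference is 0.7130 − 0.2350 = 0.4780, so the interval is 0.4780 ± 0.03188 = (0.446, 0.510).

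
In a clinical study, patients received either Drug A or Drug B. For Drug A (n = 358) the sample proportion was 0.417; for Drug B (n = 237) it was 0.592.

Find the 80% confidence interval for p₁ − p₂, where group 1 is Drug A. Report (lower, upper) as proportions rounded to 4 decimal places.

(-0.2278, -0.1222)

Each SE is √(p̂(1−p̂)/n): √(0.4170·0.5830/358) = 0.02606 and √(0.5920·0.4080/237) = 0.03192.
SE(p̂₁ − p̂₂) = √(SE₁² + SE₂²) = √(0.0006791236 + 0.0010188864) = 0.04121, since the two samples are independent.
At 80% confidence z* = 1.282; margin = 1.282 × 0.04121 = 0.05283.
The difference is 0.4170 − 0.5920 = -0.1750, so the interval is -0.1750 ± 0.05283 = (-0.2278, -0.1222).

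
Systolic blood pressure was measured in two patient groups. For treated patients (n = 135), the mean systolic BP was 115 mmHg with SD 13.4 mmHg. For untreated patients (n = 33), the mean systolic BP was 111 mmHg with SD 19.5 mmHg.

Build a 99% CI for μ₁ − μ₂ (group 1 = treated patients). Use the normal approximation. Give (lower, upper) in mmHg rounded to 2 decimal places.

Per-group SEs: s₁/√n₁ = 13.4/√135 = 1.1533, s₂/√n₂ = 19.5/√33 = 3.3945.
Unpooled SE of the difference: √(1.33010089 + 11.52263025) = 3.5851.
Margin of error = z* · SE = 2.576 × 3.5851 = 9.2352.
x̄₁ − x̄₂ = 115 − 111 = 4.0000.
CI: 4.0000 ± 9.2352 = (-5.24, 13.24).

(-5.24, 13.24)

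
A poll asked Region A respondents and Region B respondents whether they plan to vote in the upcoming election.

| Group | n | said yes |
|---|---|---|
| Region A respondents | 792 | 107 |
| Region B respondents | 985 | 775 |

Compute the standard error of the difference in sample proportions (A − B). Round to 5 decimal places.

p̂₁ = 107/792 = 0.1351 and p̂₂ = 775/985 = 0.7868.
SE₁ = √(p̂₁(1−p̂₁)/n₁) = √(0.1351·0.8649/792) = 0.01215; SE₂ = √(0.7868·0.2132/985) = 0.01305.
Independent samples: SE of the difference = √(SE₁² + SE₂²) = √(0.0001476225 + 0.0001703025) = 0.01783.

0.01783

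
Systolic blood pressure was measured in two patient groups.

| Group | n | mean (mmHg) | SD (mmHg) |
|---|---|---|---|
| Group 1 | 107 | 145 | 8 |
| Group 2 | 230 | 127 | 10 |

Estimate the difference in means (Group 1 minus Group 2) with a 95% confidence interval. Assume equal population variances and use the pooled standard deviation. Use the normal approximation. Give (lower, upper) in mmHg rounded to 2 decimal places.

(15.84, 20.16)

Pooled variance s_p² = [106·8² + 229·10²] / (107+230−2) = 88.6090, so s_p = 9.4132.
SE_diff = s_p·√(1/n₁ + 1/n₂) = 9.4132·√(1/107 + 1/230) = 1.1015.
z* = 1.960; margin = 1.960 × 1.1015 = 2.1589.
Difference = 145 − 127 = 18.0000.
18.0000 ± 2.1589 → (15.84, 20.16).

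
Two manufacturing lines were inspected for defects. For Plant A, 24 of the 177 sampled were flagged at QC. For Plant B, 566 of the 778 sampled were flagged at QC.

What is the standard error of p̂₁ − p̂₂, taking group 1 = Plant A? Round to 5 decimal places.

p̂₁ = 24/177 = 0.1356 and p̂₂ = 566/778 = 0.7275.
SE₁ = √(p̂₁(1−p̂₁)/n₁) = √(0.1356·0.8644/177) = 0.02573; SE₂ = √(0.7275·0.2725/778) = 0.01596.
Independent samples: SE of the difference = √(SE₁² + SE₂²) = √(0.0006620329 + 0.0002547216) = 0.03028.

0.03028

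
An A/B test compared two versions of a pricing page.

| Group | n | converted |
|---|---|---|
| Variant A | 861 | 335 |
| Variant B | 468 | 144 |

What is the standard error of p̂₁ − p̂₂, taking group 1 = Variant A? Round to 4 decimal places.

First, p̂₁ = 335/861 = 0.3891; p̂₂ = 144/468 = 0.3077.
The two standard errors are √(0.3891×0.6109/861) = 0.01662 and √(0.3077×0.6923/468) = 0.02133.
Because the samples are independent, SE_diff = √(0.01662² + 0.02133²) = 0.02704.

0.0270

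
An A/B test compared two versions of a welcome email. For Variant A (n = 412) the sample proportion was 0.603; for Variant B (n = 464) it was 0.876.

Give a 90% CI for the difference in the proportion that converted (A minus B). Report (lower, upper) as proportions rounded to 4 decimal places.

(-0.3200, -0.2260)

The two standard errors are √(0.6030×0.3970/412) = 0.02410 and √(0.8760×0.1240/464) = 0.01530.
Because the samples are independent, SE_diff = √(0.02410² + 0.01530²) = 0.02855.
Using z* = 1.645 for 90%, ME = 1.645 × 0.02855 = 0.04696.
p̂₁ − p̂₂ = -0.2730; interval -0.2730 ± 0.04696 gives (-0.3200, -0.2260).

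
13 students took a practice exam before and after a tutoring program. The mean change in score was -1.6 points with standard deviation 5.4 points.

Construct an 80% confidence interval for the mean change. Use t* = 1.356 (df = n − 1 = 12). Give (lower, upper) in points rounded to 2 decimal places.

(-3.63, 0.43)

This is a matched-pairs design, so SE = s_d/√n = 5.4/√13 = 1.4977.
Margin = 1.356 × 1.4977 = 2.0309; the interval is -1.6 ± 2.0309 = (-3.63, 0.43).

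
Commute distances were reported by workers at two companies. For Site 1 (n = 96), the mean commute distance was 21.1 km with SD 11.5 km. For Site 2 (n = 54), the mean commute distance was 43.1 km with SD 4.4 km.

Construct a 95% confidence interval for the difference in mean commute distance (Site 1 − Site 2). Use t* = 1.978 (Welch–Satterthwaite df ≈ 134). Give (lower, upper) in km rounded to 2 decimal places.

(-24.61, -19.39)

Per-group SEs: s₁/√n₁ = 11.5/√96 = 1.1737, s₂/√n₂ = 4.4/√54 = 0.5988.
Unpooled SE of the difference: √(1.37757169 + 0.35856144) = 1.3176.
Margin of error = t* · SE = 1.978 × 1.3176 = 2.6062.
x̄₁ − x̄₂ = 21.1 − 43.1 = -22.0000.
CI: -22.0000 ± 2.6062 = (-24.61, -19.39).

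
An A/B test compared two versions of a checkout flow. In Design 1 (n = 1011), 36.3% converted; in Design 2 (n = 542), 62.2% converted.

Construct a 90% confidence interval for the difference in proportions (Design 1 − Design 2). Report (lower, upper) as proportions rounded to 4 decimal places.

(-0.3013, -0.2167)

SE₁ = √(p̂₁(1−p̂₁)/n₁) = √(0.3630·0.6370/1011) = 0.01512; SE₂ = √(0.6220·0.3780/542) = 0.02083.
Independent samples: SE of the difference = √(SE₁² + SE₂²) = √(0.0002286144 + 0.0004338889) = 0.02574.
z* for 90% confidence is 1.645, so the margin of error is 1.645 × 0.02574 = 0.04234.
Point estimate p̂₁ − p̂₂ = 0.3630 − 0.6220 = -0.2590.
-0.2590 ± 0.04234 → (-0.3013, -0.2167).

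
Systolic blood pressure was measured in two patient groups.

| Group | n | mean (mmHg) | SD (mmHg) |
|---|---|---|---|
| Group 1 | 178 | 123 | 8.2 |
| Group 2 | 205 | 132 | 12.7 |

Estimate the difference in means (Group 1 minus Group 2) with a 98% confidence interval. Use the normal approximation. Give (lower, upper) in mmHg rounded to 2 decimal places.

SE₁ = s₁/√n₁ = 8.2/√178 = 0.6146; SE₂ = 12.7/√205 = 0.8870.
Independent samples, unequal variances: SE_diff = √(SE₁² + SE₂²) = √(0.37773316 + 0.786769) = 1.0791.
z* = 2.326, so margin of error = 2.326 × 1.0791 = 2.5100.
Difference in means = 123 − 132 = -9.0000.
-9.0000 ± 2.5100 → (-11.51, -6.49).

(-11.51, -6.49)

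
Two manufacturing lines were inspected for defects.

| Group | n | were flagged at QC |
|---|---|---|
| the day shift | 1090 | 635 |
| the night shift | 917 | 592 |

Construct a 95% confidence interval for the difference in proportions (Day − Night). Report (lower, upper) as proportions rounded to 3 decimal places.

p̂₁ = 635/1090 = 0.5826 and p̂₂ = 592/917 = 0.6456.
SE₁ = √(p̂₁(1−p̂₁)/n₁) = √(0.5826·0.4174/1090) = 0.01494; SE₂ = √(0.6456·0.3544/917) = 0.01580.
Independent samples: SE of the difference = √(SE₁² + SE₂²) = √(0.0002232036 + 0.00024964) = 0.02174.
z* for 95% confidence is 1.960, so the margin of error is 1.960 × 0.02174 = 0.04261.
Point estimate p̂₁ − p̂₂ = 0.5826 − 0.6456 = -0.0630.
-0.0630 ± 0.04261 → (-0.106, -0.020).

(-0.106, -0.020)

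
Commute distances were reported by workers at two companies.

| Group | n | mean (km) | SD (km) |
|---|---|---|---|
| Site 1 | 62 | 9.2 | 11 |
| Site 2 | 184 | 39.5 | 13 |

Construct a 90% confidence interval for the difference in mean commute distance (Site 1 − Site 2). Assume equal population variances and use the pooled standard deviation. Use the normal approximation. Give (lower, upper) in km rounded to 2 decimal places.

Pooled variance s_p² = [61·11² + 183·13²] / (62+184−2) = 157.0000, so s_p = 12.5300.
SE_diff = s_p·√(1/n₁ + 1/n₂) = 12.5300·√(1/62 + 1/184) = 1.8400.
z* = 1.645; margin = 1.645 × 1.8400 = 3.0268.
Difference = 9.2 − 39.5 = -30.3000.
-30.3000 ± 3.0268 → (-33.33, -27.27).

(-33.33, -27.27)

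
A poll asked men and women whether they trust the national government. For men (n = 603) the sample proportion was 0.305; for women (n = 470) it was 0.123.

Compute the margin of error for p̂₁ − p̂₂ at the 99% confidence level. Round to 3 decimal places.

0.062

SE₁ = √(p̂₁(1−p̂₁)/n₁) = √(0.3050·0.6950/603) = 0.01875; SE₂ = √(0.1230·0.8770/470) = 0.01515.
Independent samples: SE of the difference = √(SE₁² + SE₂²) = √(0.0003515625 + 0.0002295225) = 0.02411.
z* for 99% confidence is 2.576, so the margin of error is 2.576 × 0.02411 = 0.06211.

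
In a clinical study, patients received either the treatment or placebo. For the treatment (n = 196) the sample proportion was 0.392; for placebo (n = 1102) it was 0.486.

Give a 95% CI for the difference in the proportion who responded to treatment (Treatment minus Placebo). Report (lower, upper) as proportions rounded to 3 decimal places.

(-0.168, -0.020)

SE₁ = √(p̂₁(1−p̂₁)/n₁) = √(0.3920·0.6080/196) = 0.03487; SE₂ = √(0.4860·0.5140/1102) = 0.01506.
Independent samples: SE of the difference = √(SE₁² + SE₂²) = √(0.0012159169 + 0.0002268036) = 0.03798.
z* for 95% confidence is 1.960, so the margin of error is 1.960 × 0.03798 = 0.07444.
Point estimate p̂₁ − p̂₂ = 0.3920 − 0.4860 = -0.0940.
-0.0940 ± 0.07444 → (-0.168, -0.020).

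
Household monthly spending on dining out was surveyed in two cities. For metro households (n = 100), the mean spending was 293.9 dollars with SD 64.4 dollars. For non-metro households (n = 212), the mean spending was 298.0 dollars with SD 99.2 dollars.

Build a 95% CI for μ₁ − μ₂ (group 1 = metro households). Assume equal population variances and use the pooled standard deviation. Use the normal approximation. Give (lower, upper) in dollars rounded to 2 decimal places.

(-25.40, 17.20)

s_p = √[((n₁−1)s₁² + (n₂−1)s₂²)/(n₁+n₂−2)] = √[(99·64.4² + 211·99.2²)/310] = 89.5682.
SE = 89.5682·√(1/100 + 1/212) = 10.8658.
With z* = 1.960, margin = 1.960 × 10.8658 = 21.2970.
x̄₁ − x̄₂ = 293.9 − 298.0 = -4.1000; interval -4.1000 ± 21.2970 = (-25.40, 17.20).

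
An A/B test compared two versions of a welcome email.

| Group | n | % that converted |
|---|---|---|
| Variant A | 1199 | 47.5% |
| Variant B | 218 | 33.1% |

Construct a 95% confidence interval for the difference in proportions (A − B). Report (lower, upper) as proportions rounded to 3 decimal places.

Each SE is √(p̂(1−p̂)/n): √(0.4750·0.5250/1199) = 0.01442 and √(0.3310·0.6690/218) = 0.03187.
SE(p̂₁ − p̂₂) = √(SE₁² + SE₂²) = √(0.0002079364 + 0.0010156969) = 0.03498, since the two samples are independent.
At 95% confidence z* = 1.960; margin = 1.960 × 0.03498 = 0.06856.
The difference is 0.4750 − 0.3310 = 0.1440, so the interval is 0.1440 ± 0.06856 = (0.075, 0.213).

(0.075, 0.213)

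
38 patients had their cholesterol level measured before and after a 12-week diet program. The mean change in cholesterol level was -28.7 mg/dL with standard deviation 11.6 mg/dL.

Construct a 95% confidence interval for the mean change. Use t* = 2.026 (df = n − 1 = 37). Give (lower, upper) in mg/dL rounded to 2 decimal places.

(-32.51, -24.89)

Paired design: SE = s_d/√n = 11.6/√38 = 1.8818.
t* = 2.026; margin of error = 2.026 × 1.8818 = 3.8125.
-28.7 ± 3.8125 → (-32.51, -24.89).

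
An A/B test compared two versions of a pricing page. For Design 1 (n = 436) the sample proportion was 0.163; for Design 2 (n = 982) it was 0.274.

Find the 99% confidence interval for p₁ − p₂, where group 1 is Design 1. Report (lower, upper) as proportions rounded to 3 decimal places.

(-0.169, -0.053)

SE₁ = √(p̂₁(1−p̂₁)/n₁) = √(0.1630·0.8370/436) = 0.01769; SE₂ = √(0.2740·0.7260/982) = 0.01423.
Independent samples: SE of the difference = √(SE₁² + SE₂²) = √(0.0003129361 + 0.0002024929) = 0.02270.
z* for 99% confidence is 2.576, so the margin of error is 2.576 × 0.02270 = 0.05848.
Point estimate p̂₁ − p̂₂ = 0.1630 − 0.2740 = -0.1110.
-0.1110 ± 0.05848 → (-0.169, -0.053).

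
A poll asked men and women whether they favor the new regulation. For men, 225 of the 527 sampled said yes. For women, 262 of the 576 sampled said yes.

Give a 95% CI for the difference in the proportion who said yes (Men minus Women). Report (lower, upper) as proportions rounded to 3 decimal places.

Sample proportions: 225/527 = 0.4269, 262/576 = 0.4549.
Each SE is √(p̂(1−p̂)/n): √(0.4269·0.5731/527) = 0.02155 and √(0.4549·0.5451/576) = 0.02075.
SE(p̂₁ − p̂₂) = √(SE₁² + SE₂²) = √(0.0004644025 + 0.0004305625) = 0.02992, since the two samples are independent.
At 95% confidence z* = 1.960; margin = 1.960 × 0.02992 = 0.05864.
The difference is 0.4269 − 0.4549 = -0.0280, so the interval is -0.0280 ± 0.05864 = (-0.087, 0.031).

(-0.087, 0.031)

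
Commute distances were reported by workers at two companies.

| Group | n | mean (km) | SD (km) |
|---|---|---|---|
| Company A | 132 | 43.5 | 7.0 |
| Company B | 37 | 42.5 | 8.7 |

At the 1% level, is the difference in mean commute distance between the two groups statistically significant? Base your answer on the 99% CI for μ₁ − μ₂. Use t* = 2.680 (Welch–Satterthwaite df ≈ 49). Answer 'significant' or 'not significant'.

Standard errors of each mean: 7.0/√132 = 0.6093 and 8.7/√37 = 1.4303.
SE(x̄₁ − x̄₂) = √(0.6093² + 1.4303²) = 1.5547 for independent samples with unequal variances.
With t* = 2.680, the margin is 2.680 × 1.5547 = 4.1666.
x̄₁ − x̄₂ = 43.5 − 42.5 = 1.0000; the interval is 1.0000 ± 4.1666 = (-3.1666, 5.1666).
The interval (-3.1666, 5.1666) contains 0, so the difference is not significant.

not significant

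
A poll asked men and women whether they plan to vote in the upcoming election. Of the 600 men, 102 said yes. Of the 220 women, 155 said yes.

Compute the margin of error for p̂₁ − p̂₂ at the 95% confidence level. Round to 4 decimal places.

0.0674

Sample proportions: 102/600 = 0.1700, 155/220 = 0.7045.
Each SE is √(p̂(1−p̂)/n): √(0.1700·0.8300/600) = 0.01534 and √(0.7045·0.2955/220) = 0.03076.
SE(p̂₁ − p̂₂) = √(SE₁² + SE₂²) = √(0.0002353156 + 0.0009461776) = 0.03437, since the two samples are independent.
At 95% confidence z* = 1.960; margin = 1.960 × 0.03437 = 0.06737.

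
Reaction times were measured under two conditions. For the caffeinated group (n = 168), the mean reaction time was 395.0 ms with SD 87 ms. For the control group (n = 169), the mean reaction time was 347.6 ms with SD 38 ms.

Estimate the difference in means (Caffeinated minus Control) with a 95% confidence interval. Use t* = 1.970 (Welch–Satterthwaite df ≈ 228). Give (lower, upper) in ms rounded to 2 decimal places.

(32.98, 61.82)

Per-group SEs: s₁/√n₁ = 87/√168 = 6.7122, s₂/√n₂ = 38/√169 = 2.9231.
Unpooled SE of the difference: √(45.05362884 + 8.54451361) = 7.3211.
Margin of error = t* · SE = 1.970 × 7.3211 = 14.4226.
x̄₁ − x̄₂ = 395.0 − 347.6 = 47.4000.
CI: 47.4000 ± 14.4226 = (32.98, 61.82).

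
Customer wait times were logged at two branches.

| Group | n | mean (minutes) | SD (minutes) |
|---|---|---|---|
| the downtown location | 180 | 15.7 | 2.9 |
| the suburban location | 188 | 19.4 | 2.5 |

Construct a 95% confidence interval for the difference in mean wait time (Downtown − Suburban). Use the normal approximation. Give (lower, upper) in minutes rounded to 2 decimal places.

(-4.25, -3.15)

Per-group SEs: s₁/√n₁ = 2.9/√180 = 0.2162, s₂/√n₂ = 2.5/√188 = 0.1823.
Unpooled SE of the difference: √(0.04674244 + 0.03323329) = 0.2828.
Margin of error = z* · SE = 1.960 × 0.2828 = 0.5543.
x̄₁ − x̄₂ = 15.7 − 19.4 = -3.7000.
CI: -3.7000 ± 0.5543 = (-4.25, -3.15).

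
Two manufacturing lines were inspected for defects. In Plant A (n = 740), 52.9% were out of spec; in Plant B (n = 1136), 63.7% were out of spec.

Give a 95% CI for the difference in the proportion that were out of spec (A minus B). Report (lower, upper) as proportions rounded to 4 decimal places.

The two standard errors are √(0.5290×0.4710/740) = 0.01835 and √(0.6370×0.3630/1136) = 0.01427.
Because the samples are independent, SE_diff = √(0.01835² + 0.01427²) = 0.02325.
Using z* = 1.960 for 95%, ME = 1.960 × 0.02325 = 0.04557.
p̂₁ − p̂₂ = -0.1080; interval -0.1080 ± 0.04557 gives (-0.1536, -0.0624).

(-0.1536, -0.0624)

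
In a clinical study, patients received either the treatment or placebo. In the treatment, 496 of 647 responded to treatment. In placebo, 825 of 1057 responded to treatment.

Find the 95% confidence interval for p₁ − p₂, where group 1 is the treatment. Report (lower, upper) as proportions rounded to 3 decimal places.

Sample proportions: 496/647 = 0.7666, 825/1057 = 0.7805.
Each SE is √(p̂(1−p̂)/n): √(0.7666·0.2334/647) = 0.01663 and √(0.7805·0.2195/1057) = 0.01273.
SE(p̂₁ − p̂₂) = √(SE₁² + SE₂²) = √(0.0002765569 + 0.0001620529) = 0.02094, since the two samples are independent.
At 95% confidence z* = 1.960; margin = 1.960 × 0.02094 = 0.04104.
The difference is 0.7666 − 0.7805 = -0.0139, so the interval is -0.0139 ± 0.04104 = (-0.055, 0.027).

(-0.055, 0.027)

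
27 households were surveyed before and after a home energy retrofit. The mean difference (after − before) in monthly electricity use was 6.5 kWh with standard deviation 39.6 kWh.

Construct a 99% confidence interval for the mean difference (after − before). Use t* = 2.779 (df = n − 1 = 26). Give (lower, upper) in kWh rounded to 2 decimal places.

(-14.68, 27.68)

Paired design: SE = s_d/√n = 39.6/√27 = 7.6210.
t* = 2.779; margin of error = 2.779 × 7.6210 = 21.1788.
6.5 ± 21.1788 → (-14.68, 27.68).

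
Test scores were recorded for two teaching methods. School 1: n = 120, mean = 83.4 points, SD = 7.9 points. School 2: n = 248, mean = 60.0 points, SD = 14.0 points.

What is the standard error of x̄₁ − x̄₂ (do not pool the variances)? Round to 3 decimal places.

SE₁ = s₁/√n₁ = 7.9/√120 = 0.7212; SE₂ = 14.0/√248 = 0.8890.
Independent samples, unequal variances: SE_diff = √(SE₁² + SE₂²) = √(0.52012944 + 0.790321) = 1.1447.

1.145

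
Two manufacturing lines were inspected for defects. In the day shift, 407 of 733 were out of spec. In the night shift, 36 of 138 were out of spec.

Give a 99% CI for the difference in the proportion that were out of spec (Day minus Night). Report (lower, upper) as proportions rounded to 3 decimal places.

(0.187, 0.402)

p̂₁ = 407/733 = 0.5553 and p̂₂ = 36/138 = 0.2609.
SE₁ = √(p̂₁(1−p̂₁)/n₁) = √(0.5553·0.4447/733) = 0.01835; SE₂ = √(0.2609·0.7391/138) = 0.03738.
Independent samples: SE of the difference = √(SE₁² + SE₂²) = √(0.0003367225 + 0.0013972644) = 0.04164.
z* for 99% confidence is 2.576, so the margin of error is 2.576 × 0.04164 = 0.10726.
Point estimate p̂₁ − p̂₂ = 0.5553 − 0.2609 = 0.2944.
0.2944 ± 0.10726 → (0.187, 0.402).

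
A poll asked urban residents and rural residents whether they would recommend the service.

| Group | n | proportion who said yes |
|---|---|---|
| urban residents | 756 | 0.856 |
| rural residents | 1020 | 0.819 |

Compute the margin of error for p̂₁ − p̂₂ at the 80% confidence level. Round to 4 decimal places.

0.0225

SE₁ = √(p̂₁(1−p̂₁)/n₁) = √(0.8560·0.1440/756) = 0.01277; SE₂ = √(0.8190·0.1810/1020) = 0.01206.
Independent samples: SE of the difference = √(SE₁² + SE₂²) = √(0.0001630729 + 0.0001454436) = 0.01756.
z* for 80% confidence is 1.282, so the margin of error is 1.282 × 0.01756 = 0.02251.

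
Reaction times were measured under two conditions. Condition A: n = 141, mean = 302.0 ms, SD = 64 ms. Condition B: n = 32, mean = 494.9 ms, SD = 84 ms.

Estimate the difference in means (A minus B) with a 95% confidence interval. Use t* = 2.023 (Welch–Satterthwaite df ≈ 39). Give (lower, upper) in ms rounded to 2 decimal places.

(-224.86, -160.94)

SE₁ = s₁/√n₁ = 64/√141 = 5.3898; SE₂ = 84/√32 = 14.8492.
Independent samples, unequal variances: SE_diff = √(SE₁² + SE₂²) = √(29.04994404 + 220.49874064) = 15.7971.
t* = 2.023, so margin of error = 2.023 × 15.7971 = 31.9575.
Difference in means = 302.0 − 494.9 = -192.9000.
-192.9000 ± 31.9575 → (-224.86, -160.94).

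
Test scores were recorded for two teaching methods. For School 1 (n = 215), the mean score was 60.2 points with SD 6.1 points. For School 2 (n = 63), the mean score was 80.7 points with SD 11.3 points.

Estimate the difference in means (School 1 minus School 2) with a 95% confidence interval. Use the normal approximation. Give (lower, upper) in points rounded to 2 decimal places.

(-23.41, -17.59)

Per-group SEs: s₁/√n₁ = 6.1/√215 = 0.4160, s₂/√n₂ = 11.3/√63 = 1.4237.
Unpooled SE of the difference: √(0.173056 + 2.02692169) = 1.4832.
Margin of error = z* · SE = 1.960 × 1.4832 = 2.9071.
x̄₁ − x̄₂ = 60.2 − 80.7 = -20.5000.
CI: -20.5000 ± 2.9071 = (-23.41, -17.59).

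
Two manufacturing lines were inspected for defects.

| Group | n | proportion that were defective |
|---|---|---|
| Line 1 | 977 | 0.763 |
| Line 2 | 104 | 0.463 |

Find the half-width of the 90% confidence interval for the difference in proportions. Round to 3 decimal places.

Each SE is √(p̂(1−p̂)/n): √(0.7630·0.2370/977) = 0.01360 and √(0.4630·0.5370/104) = 0.04889.
SE(p̂₁ − p̂₂) = √(SE₁² + SE₂²) = √(0.00018496 + 0.0023902321) = 0.05075, since the two samples are independent.
At 90% confidence z* = 1.645; margin = 1.645 × 0.05075 = 0.08348.

0.083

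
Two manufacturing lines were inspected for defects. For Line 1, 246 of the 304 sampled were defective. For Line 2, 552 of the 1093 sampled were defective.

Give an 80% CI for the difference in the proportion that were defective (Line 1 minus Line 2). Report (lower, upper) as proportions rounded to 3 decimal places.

(0.269, 0.339)

p̂₁ = 246/304 = 0.8092 and p̂₂ = 552/1093 = 0.5050.
SE₁ = √(p̂₁(1−p̂₁)/n₁) = √(0.8092·0.1908/304) = 0.02254; SE₂ = √(0.5050·0.4950/1093) = 0.01512.
Independent samples: SE of the difference = √(SE₁² + SE₂²) = √(0.0005080516 + 0.0002286144) = 0.02714.
z* for 80% confidence is 1.282, so the margin of error is 1.282 × 0.02714 = 0.03479.
Point estimate p̂₁ − p̂₂ = 0.8092 − 0.5050 = 0.3042.
0.3042 ± 0.03479 → (0.269, 0.339).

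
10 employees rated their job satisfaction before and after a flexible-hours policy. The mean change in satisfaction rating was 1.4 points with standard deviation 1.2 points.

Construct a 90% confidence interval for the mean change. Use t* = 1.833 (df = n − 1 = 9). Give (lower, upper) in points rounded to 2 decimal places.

(0.70, 2.10)

This is a matched-pairs design, so SE = s_d/√n = 1.2/√10 = 0.3795.
Margin = 1.833 × 0.3795 = 0.6956; the interval is 1.4 ± 0.6956 = (0.70, 2.10).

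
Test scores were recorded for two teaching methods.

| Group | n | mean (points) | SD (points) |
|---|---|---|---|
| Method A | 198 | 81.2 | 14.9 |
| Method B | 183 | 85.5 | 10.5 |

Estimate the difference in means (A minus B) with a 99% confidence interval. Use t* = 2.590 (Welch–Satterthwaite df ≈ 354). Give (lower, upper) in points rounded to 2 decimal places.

Standard errors of each mean: 14.9/√198 = 1.0589 and 10.5/√183 = 0.7762.
SE(x̄₁ − x̄₂) = √(1.0589² + 0.7762²) = 1.3129 for independent samples with unequal variances.
With t* = 2.590, the margin is 2.590 × 1.3129 = 3.4004.
x̄₁ − x̄₂ = 81.2 − 85.5 = -4.3000; the interval is -4.3000 ± 3.4004 = (-7.70, -0.90).

(-7.70, -0.90)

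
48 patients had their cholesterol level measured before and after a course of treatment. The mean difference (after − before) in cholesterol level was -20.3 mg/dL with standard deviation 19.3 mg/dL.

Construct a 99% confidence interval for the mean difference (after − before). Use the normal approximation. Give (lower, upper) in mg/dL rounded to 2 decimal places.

This is a matched-pairs design, so SE = s_d/√n = 19.3/√48 = 2.7857.
Margin = 2.576 × 2.7857 = 7.1760; the interval is -20.3 ± 7.1760 = (-27.48, -13.12).

(-27.48, -13.12)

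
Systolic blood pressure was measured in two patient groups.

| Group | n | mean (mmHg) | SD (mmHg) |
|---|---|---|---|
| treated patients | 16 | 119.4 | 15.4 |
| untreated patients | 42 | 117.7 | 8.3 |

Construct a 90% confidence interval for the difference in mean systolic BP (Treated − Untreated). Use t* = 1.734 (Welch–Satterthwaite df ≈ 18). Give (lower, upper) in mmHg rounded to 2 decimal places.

Per-group SEs: s₁/√n₁ = 15.4/√16 = 3.8500, s₂/√n₂ = 8.3/√42 = 1.2807.
Unpooled SE of the difference: √(14.8225 + 1.64019249) = 4.0574.
Margin of error = t* · SE = 1.734 × 4.0574 = 7.0355.
x̄₁ − x̄₂ = 119.4 − 117.7 = 1.7000.
CI: 1.7000 ± 7.0355 = (-5.34, 8.74).

(-5.34, 8.74)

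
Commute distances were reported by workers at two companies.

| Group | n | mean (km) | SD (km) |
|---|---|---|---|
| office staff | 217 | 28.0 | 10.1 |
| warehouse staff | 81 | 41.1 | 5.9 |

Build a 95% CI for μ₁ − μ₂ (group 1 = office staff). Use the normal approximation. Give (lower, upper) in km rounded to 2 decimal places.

(-14.96, -11.24)

Per-group SEs: s₁/√n₁ = 10.1/√217 = 0.6856, s₂/√n₂ = 5.9/√81 = 0.6556.
Unpooled SE of the difference: √(0.47004736 + 0.42981136) = 0.9486.
Margin of error = z* · SE = 1.960 × 0.9486 = 1.8593.
x̄₁ − x̄₂ = 28.0 − 41.1 = -13.1000.
CI: -13.1000 ± 1.8593 = (-14.96, -11.24).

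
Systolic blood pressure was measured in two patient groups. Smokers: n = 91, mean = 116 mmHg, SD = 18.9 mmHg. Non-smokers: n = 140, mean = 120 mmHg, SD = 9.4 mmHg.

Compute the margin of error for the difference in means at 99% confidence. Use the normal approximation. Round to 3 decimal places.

5.499

Per-group SEs: s₁/√n₁ = 18.9/√91 = 1.9813, s₂/√n₂ = 9.4/√140 = 0.7944.
Unpooled SE of the difference: √(3.92554969 + 0.63107136) = 2.1346.
Margin of error = z* · SE = 2.576 × 2.1346 = 5.4987.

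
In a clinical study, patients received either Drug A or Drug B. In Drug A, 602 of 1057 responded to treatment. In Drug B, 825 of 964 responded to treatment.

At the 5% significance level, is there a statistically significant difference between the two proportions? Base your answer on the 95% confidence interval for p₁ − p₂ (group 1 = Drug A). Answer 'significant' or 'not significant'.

significant

First, p̂₁ = 602/1057 = 0.5695; p̂₂ = 825/964 = 0.8558.
The two standard errors are √(0.5695×0.4305/1057) = 0.01523 and √(0.8558×0.1442/964) = 0.01131.
Because the samples are independent, SE_diff = √(0.01523² + 0.01131²) = 0.01897.
Using z* = 1.960 for 95%, ME = 1.960 × 0.01897 = 0.03718.
p̂₁ − p̂₂ = -0.2863; interval -0.2863 ± 0.03718 gives (-0.32348, -0.24912).
The interval (-0.32348, -0.24912) does not contain 0, so the difference is significant.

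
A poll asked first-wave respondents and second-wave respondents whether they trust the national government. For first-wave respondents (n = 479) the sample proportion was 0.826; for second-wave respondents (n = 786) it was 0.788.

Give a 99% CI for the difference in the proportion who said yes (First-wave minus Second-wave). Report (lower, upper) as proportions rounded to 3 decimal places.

(-0.020, 0.096)

The two standard errors are √(0.8260×0.1740/479) = 0.01732 and √(0.7880×0.2120/786) = 0.01458.
Because the samples are independent, SE_diff = √(0.01732² + 0.01458²) = 0.02264.
Using z* = 2.576 for 99%, ME = 2.576 × 0.02264 = 0.05832.
p̂₁ − p̂₂ = 0.0380; interval 0.0380 ± 0.05832 gives (-0.020, 0.096).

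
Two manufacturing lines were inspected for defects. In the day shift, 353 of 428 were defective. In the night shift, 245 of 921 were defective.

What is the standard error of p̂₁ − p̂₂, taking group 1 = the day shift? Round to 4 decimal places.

First, p̂₁ = 353/428 = 0.8248; p̂₂ = 245/921 = 0.2660.
The two standard errors are √(0.8248×0.1752/428) = 0.01837 and √(0.2660×0.7340/921) = 0.01456.
Because the samples are independent, SE_diff = √(0.01837² + 0.01456²) = 0.02344.

0.0234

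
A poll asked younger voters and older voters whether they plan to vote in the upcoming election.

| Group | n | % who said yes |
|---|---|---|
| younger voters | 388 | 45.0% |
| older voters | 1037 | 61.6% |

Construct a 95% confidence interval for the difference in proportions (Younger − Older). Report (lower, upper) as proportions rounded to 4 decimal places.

SE₁ = √(p̂₁(1−p̂₁)/n₁) = √(0.4500·0.5500/388) = 0.02526; SE₂ = √(0.6160·0.3840/1037) = 0.01510.
Independent samples: SE of the difference = √(SE₁² + SE₂²) = √(0.0006380676 + 0.00022801) = 0.02943.
z* for 95% confidence is 1.960, so the margin of error is 1.960 × 0.02943 = 0.05768.
Point estimate p̂₁ − p̂₂ = 0.4500 − 0.6160 = -0.1660.
-0.1660 ± 0.05768 → (-0.2237, -0.1083).

(-0.2237, -0.1083)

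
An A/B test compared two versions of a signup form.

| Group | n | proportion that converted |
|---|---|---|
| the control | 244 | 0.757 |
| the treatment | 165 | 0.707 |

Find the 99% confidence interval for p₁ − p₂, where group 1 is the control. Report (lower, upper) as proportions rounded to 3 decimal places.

(-0.065, 0.165)

SE₁ = √(p̂₁(1−p̂₁)/n₁) = √(0.7570·0.2430/244) = 0.02746; SE₂ = √(0.7070·0.2930/165) = 0.03543.
Independent samples: SE of the difference = √(SE₁² + SE₂²) = √(0.0007540516 + 0.0012552849) = 0.04483.
z* for 99% confidence is 2.576, so the margin of error is 2.576 × 0.04483 = 0.11548.
Point estimate p̂₁ − p̂₂ = 0.7570 − 0.7070 = 0.0500.
0.0500 ± 0.11548 → (-0.065, 0.165).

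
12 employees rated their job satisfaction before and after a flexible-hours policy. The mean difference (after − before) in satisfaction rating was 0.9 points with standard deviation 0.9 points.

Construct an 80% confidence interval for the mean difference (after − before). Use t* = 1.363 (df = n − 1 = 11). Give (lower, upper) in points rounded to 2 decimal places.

(0.55, 1.25)

This is a matched-pairs design, so SE = s_d/√n = 0.9/√12 = 0.2598.
Margin = 1.363 × 0.2598 = 0.3541; the interval is 0.9 ± 0.3541 = (0.55, 1.25).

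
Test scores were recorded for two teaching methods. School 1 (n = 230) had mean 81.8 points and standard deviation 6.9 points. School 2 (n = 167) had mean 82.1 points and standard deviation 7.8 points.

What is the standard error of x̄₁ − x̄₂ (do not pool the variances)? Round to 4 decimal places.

0.7559

Per-group SEs: s₁/√n₁ = 6.9/√230 = 0.4550, s₂/√n₂ = 7.8/√167 = 0.6036.
Unpooled SE of the difference: √(0.207025 + 0.36433296) = 0.7559.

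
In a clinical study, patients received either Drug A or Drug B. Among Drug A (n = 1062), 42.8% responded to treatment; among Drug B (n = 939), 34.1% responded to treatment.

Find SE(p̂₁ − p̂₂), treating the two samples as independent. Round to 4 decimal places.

0.0217

Each SE is √(p̂(1−p̂)/n): √(0.4280·0.5720/1062) = 0.01518 and √(0.3410·0.6590/939) = 0.01547.
SE(p̂₁ − p̂₂) = √(SE₁² + SE₂²) = √(0.0002304324 + 0.0002393209) = 0.02167, since the two samples are independent.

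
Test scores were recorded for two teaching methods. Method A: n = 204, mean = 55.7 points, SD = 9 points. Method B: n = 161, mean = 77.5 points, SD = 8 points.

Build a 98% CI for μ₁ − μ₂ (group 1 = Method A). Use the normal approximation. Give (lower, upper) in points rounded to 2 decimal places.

(-23.87, -19.73)

SE₁ = s₁/√n₁ = 9/√204 = 0.6301; SE₂ = 8/√161 = 0.6305.
Independent samples, unequal variances: SE_diff = √(SE₁² + SE₂²) = √(0.39702601 + 0.39753025) = 0.8914.
z* = 2.326, so margin of error = 2.326 × 0.8914 = 2.0734.
Difference in means = 55.7 − 77.5 = -21.8000.
-21.8000 ± 2.0734 → (-23.87, -19.73).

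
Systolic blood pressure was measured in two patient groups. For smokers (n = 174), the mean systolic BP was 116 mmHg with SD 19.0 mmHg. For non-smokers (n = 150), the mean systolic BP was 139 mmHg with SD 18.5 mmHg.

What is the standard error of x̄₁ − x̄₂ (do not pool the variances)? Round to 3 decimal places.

2.087

SE₁ = s₁/√n₁ = 19.0/√174 = 1.4404; SE₂ = 18.5/√150 = 1.5105.
Independent samples, unequal variances: SE_diff = √(SE₁² + SE₂²) = √(2.07475216 + 2.28161025) = 2.0872.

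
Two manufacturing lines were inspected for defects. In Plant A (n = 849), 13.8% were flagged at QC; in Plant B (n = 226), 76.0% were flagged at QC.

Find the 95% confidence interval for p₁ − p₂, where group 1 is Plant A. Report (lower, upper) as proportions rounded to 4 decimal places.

(-0.6823, -0.5617)

The two standard errors are √(0.1380×0.8620/849) = 0.01184 and √(0.7600×0.2400/226) = 0.02841.
Because the samples are independent, SE_diff = √(0.01184² + 0.02841²) = 0.03078.
Using z* = 1.960 for 95%, ME = 1.960 × 0.03078 = 0.06033.
p̂₁ − p̂₂ = -0.6220; interval -0.6220 ± 0.06033 gives (-0.6823, -0.5617).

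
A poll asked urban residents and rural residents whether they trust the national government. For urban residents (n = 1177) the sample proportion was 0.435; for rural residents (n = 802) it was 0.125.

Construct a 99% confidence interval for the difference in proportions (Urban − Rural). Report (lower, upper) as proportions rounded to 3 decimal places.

(0.262, 0.358)

SE₁ = √(p̂₁(1−p̂₁)/n₁) = √(0.4350·0.5650/1177) = 0.01445; SE₂ = √(0.1250·0.8750/802) = 0.01168.
Independent samples: SE of the difference = √(SE₁² + SE₂²) = √(0.0002088025 + 0.0001364224) = 0.01858.
z* for 99% confidence is 2.576, so the margin of error is 2.576 × 0.01858 = 0.04786.
Point estimate p̂₁ − p̂₂ = 0.4350 − 0.1250 = 0.3100.
0.3100 ± 0.04786 → (0.262, 0.358).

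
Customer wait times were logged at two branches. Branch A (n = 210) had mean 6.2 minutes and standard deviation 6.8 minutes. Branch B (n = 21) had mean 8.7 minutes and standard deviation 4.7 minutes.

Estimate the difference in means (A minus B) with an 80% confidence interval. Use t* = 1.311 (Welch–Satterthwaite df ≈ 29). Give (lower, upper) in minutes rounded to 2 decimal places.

(-3.98, -1.02)

Standard errors of each mean: 6.8/√210 = 0.4692 and 4.7/√21 = 1.0256.
SE(x̄₁ − x̄₂) = √(0.4692² + 1.0256²) = 1.1278 for independent samples with unequal variances.
With t* = 1.311, the margin is 1.311 × 1.1278 = 1.4785.
x̄₁ − x̄₂ = 6.2 − 8.7 = -2.5000; the interval is -2.5000 ± 1.4785 = (-3.98, -1.02).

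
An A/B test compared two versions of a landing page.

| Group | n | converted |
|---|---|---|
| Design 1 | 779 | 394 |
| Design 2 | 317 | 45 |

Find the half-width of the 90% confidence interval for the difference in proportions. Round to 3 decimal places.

p̂₁ = 394/779 = 0.5058 and p̂₂ = 45/317 = 0.1420.
SE₁ = √(p̂₁(1−p̂₁)/n₁) = √(0.5058·0.4942/779) = 0.01791; SE₂ = √(0.1420·0.8580/317) = 0.01960.
Independent samples: SE of the difference = √(SE₁² + SE₂²) = √(0.0003207681 + 0.00038416) = 0.02655.
z* for 90% confidence is 1.645, so the margin of error is 1.645 × 0.02655 = 0.04367.

0.044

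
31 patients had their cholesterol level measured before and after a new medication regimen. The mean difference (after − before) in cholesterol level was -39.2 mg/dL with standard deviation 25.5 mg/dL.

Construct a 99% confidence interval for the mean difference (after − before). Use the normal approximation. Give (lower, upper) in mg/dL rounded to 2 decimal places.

(-51.00, -27.40)

This is a matched-pairs design, so SE = s_d/√n = 25.5/√31 = 4.5799.
Margin = 2.576 × 4.5799 = 11.7978; the interval is -39.2 ± 11.7978 = (-51.00, -27.40).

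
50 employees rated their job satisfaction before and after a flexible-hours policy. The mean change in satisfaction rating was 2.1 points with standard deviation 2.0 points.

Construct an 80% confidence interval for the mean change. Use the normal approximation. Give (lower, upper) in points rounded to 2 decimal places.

This is a matched-pairs design, so SE = s_d/√n = 2.0/√50 = 0.2828.
Margin = 1.282 × 0.2828 = 0.3625; the interval is 2.1 ± 0.3625 = (1.74, 2.46).

(1.74, 2.46)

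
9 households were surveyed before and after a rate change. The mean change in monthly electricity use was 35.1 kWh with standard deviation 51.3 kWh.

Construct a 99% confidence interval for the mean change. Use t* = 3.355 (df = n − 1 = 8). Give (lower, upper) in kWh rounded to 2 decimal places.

Paired design: SE = s_d/√n = 51.3/√9 = 17.1000.
t* = 3.355; margin of error = 3.355 × 17.1000 = 57.3705.
35.1 ± 57.3705 → (-22.27, 92.47).

(-22.27, 92.47)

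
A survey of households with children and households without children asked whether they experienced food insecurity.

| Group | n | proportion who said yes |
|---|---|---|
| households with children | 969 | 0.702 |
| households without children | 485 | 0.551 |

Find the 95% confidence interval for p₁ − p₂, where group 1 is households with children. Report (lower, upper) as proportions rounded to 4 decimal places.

SE₁ = √(p̂₁(1−p̂₁)/n₁) = √(0.7020·0.2980/969) = 0.01469; SE₂ = √(0.5510·0.4490/485) = 0.02259.
Independent samples: SE of the difference = √(SE₁² + SE₂²) = √(0.0002157961 + 0.0005103081) = 0.02695.
z* for 95% confidence is 1.960, so the margin of error is 1.960 × 0.02695 = 0.05282.
Point estimate p̂₁ − p̂₂ = 0.7020 − 0.5510 = 0.1510.
0.1510 ± 0.05282 → (0.0982, 0.2038).

(0.0982, 0.2038)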